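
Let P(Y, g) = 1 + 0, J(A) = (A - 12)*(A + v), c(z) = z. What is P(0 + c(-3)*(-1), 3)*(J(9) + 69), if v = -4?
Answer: 54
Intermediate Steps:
J(A) = (-12 + A)*(-4 + A) (J(A) = (A - 12)*(A - 4) = (-12 + A)*(-4 + A))
P(Y, g) = 1
P(0 + c(-3)*(-1), 3)*(J(9) + 69) = 1*((48 + 9² - 16*9) + 69) = 1*((48 + 81 - 144) + 69) = 1*(-15 + 69) = 1*54 = 54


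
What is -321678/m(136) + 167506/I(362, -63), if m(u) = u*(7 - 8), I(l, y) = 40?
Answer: 556999/85 ≈ 6552.9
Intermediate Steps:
m(u) = -u (m(u) = u*(-1) = -u)
-321678/m(136) + 167506/I(362, -63) = -321678/((-1*136)) + 167506/40 = -321678/(-136) + 167506*(1/40) = -321678*(-1/136) + 83753/20 = 160839/68 + 83753/20 = 556999/85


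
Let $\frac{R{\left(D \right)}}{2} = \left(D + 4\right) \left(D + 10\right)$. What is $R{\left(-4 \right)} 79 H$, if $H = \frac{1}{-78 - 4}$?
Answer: $0$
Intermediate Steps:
$H = - \frac{1}{82}$ ($H = \frac{1}{-82} = - \frac{1}{82} \approx -0.012195$)
$R{\left(D \right)} = 2 \left(4 + D\right) \left(10 + D\right)$ ($R{\left(D \right)} = 2 \left(D + 4\right) \left(D + 10\right) = 2 \left(4 + D\right) \left(10 + D\right)$)
$R{\left(-4 \right)} 79 H = \left(80 + 2 \left(-4\right)^{2} + 28 \left(-4\right)\right) 79 \left(- \frac{1}{82}\right) = \left(80 + 2 \cdot 16 - 112\right) 79 \left(- \frac{1}{82}\right) = \left(80 + 32 - 112\right) 79 \left(- \frac{1}{82}\right) = 0 \cdot 79 \left(- \frac{1}{82}\right) = 0 \left(- \frac{1}{82}\right) = 0$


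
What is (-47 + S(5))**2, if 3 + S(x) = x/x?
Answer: 2401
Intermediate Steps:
S(x) = -2 (S(x) = -3 + x/x = -3 + 1 = -2)
(-47 + S(5))**2 = (-47 - 2)**2 = (-49)**2 = 2401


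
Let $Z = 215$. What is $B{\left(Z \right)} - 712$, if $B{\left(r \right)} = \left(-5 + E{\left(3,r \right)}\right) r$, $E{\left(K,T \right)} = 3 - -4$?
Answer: $-282$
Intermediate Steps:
$E{\left(K,T \right)} = 7$ ($E{\left(K,T \right)} = 3 + 4 = 7$)
$B{\left(r \right)} = 2 r$ ($B{\left(r \right)} = \left(-5 + 7\right) r = 2 r$)
$B{\left(Z \right)} - 712 = 2 \cdot 215 - 712 = 430 - 712 = -282$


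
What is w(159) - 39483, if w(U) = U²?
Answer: -14202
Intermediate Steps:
w(159) - 39483 = 159² - 39483 = 25281 - 39483 = -14202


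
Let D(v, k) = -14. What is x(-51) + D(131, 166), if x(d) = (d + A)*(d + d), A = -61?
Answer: 11410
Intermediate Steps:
x(d) = 2*d*(-61 + d) (x(d) = (d - 61)*(d + d) = (-61 + d)*(2*d) = 2*d*(-61 + d))
x(-51) + D(131, 166) = 2*(-51)*(-61 - 51) - 14 = 2*(-51)*(-112) - 14 = 11424 - 14 = 11410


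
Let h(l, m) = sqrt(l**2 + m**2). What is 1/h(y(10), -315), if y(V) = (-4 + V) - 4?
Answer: sqrt(99229)/99229 ≈ 0.0031745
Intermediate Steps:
y(V) = -8 + V
1/h(y(10), -315) = 1/(sqrt((-8 + 10)**2 + (-315)**2)) = 1/(sqrt(2**2 + 99225)) = 1/(sqrt(4 + 99225)) = 1/(sqrt(99229)) = sqrt(99229)/99229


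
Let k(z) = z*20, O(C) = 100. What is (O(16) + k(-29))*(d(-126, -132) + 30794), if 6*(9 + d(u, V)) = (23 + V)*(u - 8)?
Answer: -15945280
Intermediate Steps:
k(z) = 20*z
d(u, V) = -9 + (-8 + u)*(23 + V)/6 (d(u, V) = -9 + ((23 + V)*(u - 8))/6 = -9 + ((23 + V)*(-8 + u))/6 = -9 + ((-8 + u)*(23 + V))/6 = -9 + (-8 + u)*(23 + V)/6)
(O(16) + k(-29))*(d(-126, -132) + 30794) = (100 + 20*(-29))*((-119/3 - 4/3*(-132) + (23/6)*(-126) + (1/6)*(-132)*(-126)) + 30794) = (100 - 580)*((-119/3 + 176 - 483 + 2772) + 30794) = -480*(7276/3 + 30794) = -480*99658/3 = -15945280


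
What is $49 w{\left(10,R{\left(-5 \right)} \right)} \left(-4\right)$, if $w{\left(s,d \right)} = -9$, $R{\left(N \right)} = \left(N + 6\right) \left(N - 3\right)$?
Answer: $1764$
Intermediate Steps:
$R{\left(N \right)} = \left(-3 + N\right) \left(6 + N\right)$ ($R{\left(N \right)} = \left(6 + N\right) \left(-3 + N\right) = \left(-3 + N\right) \left(6 + N\right)$)
$49 w{\left(10,R{\left(-5 \right)} \right)} \left(-4\right) = 49 \left(-9\right) \left(-4\right) = \left(-441\right) \left(-4\right) = 1764$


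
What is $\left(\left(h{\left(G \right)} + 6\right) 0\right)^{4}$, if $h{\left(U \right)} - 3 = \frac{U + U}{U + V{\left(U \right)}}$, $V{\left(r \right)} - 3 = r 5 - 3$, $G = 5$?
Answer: $0$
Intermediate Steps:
$V{\left(r \right)} = 5 r$ ($V{\left(r \right)} = 3 + \left(r 5 - 3\right) = 3 + \left(5 r - 3\right) = 3 + \left(-3 + 5 r\right) = 5 r$)
$h{\left(U \right)} = \frac{10}{3}$ ($h{\left(U \right)} = 3 + \frac{U + U}{U + 5 U} = 3 + \frac{2 U}{6 U} = 3 + 2 U \frac{1}{6 U} = 3 + \frac{1}{3} = \frac{10}{3}$)
$\left(\left(h{\left(G \right)} + 6\right) 0\right)^{4} = \left(\left(\frac{10}{3} + 6\right) 0\right)^{4} = \left(\frac{28}{3} \cdot 0\right)^{4} = 0^{4} = 0$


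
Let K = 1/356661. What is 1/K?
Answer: 356661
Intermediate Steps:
K = 1/356661 ≈ 2.8038e-6
1/K = 1/(1/356661) = 356661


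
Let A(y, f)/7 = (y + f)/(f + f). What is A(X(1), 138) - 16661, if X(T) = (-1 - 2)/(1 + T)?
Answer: -3064987/184 ≈ -16658.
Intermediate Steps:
X(T) = -3/(1 + T)
A(y, f) = 7*(f + y)/(2*f) (A(y, f) = 7*((y + f)/(f + f)) = 7*((f + y)/((2*f))) = 7*((f + y)*(1/(2*f))) = 7*((f + y)/(2*f)) = 7*(f + y)/(2*f))
A(X(1), 138) - 16661 = (7/2)*(138 - 3/(1 + 1))/138 - 16661 = (7/2)*(1/138)*(138 - 3/2) - 16661 = (7/2)*(1/138)*(273/2) - 16661 = 637/184 - 16661 = -3064987/184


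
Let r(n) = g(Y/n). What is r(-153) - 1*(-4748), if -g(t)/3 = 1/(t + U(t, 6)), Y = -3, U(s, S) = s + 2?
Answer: 493639/104 ≈ 4746.5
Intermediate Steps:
U(s, S) = 2 + s
g(t) = -3/(2 + 2*t) (g(t) = -3/(t + (2 + t)) = -3/(2 + 2*t))
r(n) = -3/(2 - 6/n) (r(n) = -3/(2 + 2*(-3/n)) = -3/(2 - 6/n))
r(-153) - 1*(-4748) = -3*(-153)/(-6 + 2*(-153)) - 1*(-4748) = -3*(-153)/(-6 - 306) + 4748 = -3*(-153)/(-312) + 4748 = -3*(-153)*(-1/312) + 4748 = -153/104 + 4748 = 493639/104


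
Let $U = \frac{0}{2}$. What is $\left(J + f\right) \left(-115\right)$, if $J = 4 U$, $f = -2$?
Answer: $230$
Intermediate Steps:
$U = 0$ ($U = 0 \cdot \frac{1}{2} = 0$)
$J = 0$ ($J = 4 \cdot 0 = 0$)
$\left(J + f\right) \left(-115\right) = \left(0 - 2\right) \left(-115\right) = \left(-2\right) \left(-115\right) = 230$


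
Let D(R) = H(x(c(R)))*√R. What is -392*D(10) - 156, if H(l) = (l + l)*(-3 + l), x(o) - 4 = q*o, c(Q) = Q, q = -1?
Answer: -156 - 42336*√10 ≈ -1.3403e+5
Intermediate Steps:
x(o) = 4 - o
H(l) = 2*l*(-3 + l) (H(l) = (2*l)*(-3 + l) = 2*l*(-3 + l))
D(R) = 2*√R*(1 - R)*(4 - R) (D(R) = (2*(4 - R)*(-3 + (4 - R)))*√R = (2*(4 - R)*(1 - R))*√R = (2*(1 - R)*(4 - R))*√R = 2*√R*(1 - R)*(4 - R))
-392*D(10) - 156 = -784*√10*(1 - 1*10)*(4 - 1*10) - 156 = -784*√10*(1 - 10)*(4 - 10) - 156 = -784*√10*(-9)*(-6) - 156 = -42336*√10 - 156 = -156 - 42336*√10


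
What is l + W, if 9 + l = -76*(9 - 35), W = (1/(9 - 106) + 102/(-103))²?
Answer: 196446039336/99820081 ≈ 1968.0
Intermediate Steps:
W = 99940009/99820081 (W = (1/(-97) + 102*(-1/103))² = (-1/97 - 102/103)² = (-9997/9991)² = 99940009/99820081 ≈ 1.0012)
l = 1967 (l = -9 - 76*(9 - 35) = -9 - 76*(-26) = -9 + 1976 = 1967)
l + W = 1967 + 99940009/99820081 = 196446039336/99820081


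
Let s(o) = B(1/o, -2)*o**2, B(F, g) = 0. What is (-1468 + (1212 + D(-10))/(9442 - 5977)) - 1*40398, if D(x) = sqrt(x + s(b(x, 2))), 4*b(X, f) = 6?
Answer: -48354826/1155 + I*sqrt(10)/3465 ≈ -41866.0 + 0.00091263*I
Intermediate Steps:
b(X, f) = 3/2 (b(X, f) = (1/4)*6 = 3/2)
s(o) = 0 (s(o) = 0*o**2 = 0)
D(x) = sqrt(x) (D(x) = sqrt(x + 0) = sqrt(x))
(-1468 + (1212 + D(-10))/(9442 - 5977)) - 1*40398 = (-1468 + (1212 + sqrt(-10))/(9442 - 5977)) - 1*40398 = (-1468 + (1212 + I*sqrt(10))/3465) - 40398 = (-1468 + (1212 + I*sqrt(10))*(1/3465)) - 40398 = (-1468 + (404/1155 + I*sqrt(10)/3465)) - 40398 = (-1695136/1155 + I*sqrt(10)/3465) - 40398 = -48354826/1155 + I*sqrt(10)/3465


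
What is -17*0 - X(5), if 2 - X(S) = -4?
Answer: -6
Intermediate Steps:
X(S) = 6 (X(S) = 2 - 1*(-4) = 2 + 4 = 6)
-17*0 - X(5) = -17*0 - 1*6 = 0 - 6 = -6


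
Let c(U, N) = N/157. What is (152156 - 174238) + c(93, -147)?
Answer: -3467021/157 ≈ -22083.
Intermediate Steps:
c(U, N) = N/157 (c(U, N) = N*(1/157) = N/157)
(152156 - 174238) + c(93, -147) = (152156 - 174238) + (1/157)*(-147) = -22082 - 147/157 = -3467021/157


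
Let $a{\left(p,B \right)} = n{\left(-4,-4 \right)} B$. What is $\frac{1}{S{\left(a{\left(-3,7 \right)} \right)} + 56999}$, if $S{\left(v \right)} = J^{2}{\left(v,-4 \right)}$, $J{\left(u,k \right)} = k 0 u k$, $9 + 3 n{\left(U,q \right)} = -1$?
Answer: $\frac{1}{56999} \approx 1.7544 \cdot 10^{-5}$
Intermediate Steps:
$n{\left(U,q \right)} = - \frac{10}{3}$ ($n{\left(U,q \right)} = -3 + \frac{1}{3} \left(-1\right) = -3 - \frac{1}{3} = - \frac{10}{3}$)
$J{\left(u,k \right)} = 0$ ($J{\left(u,k \right)} = k 0 k = 0 k = 0$)
$a{\left(p,B \right)} = - \frac{10 B}{3}$
$S{\left(v \right)} = 0$ ($S{\left(v \right)} = 0^{2} = 0$)
$\frac{1}{S{\left(a{\left(-3,7 \right)} \right)} + 56999} = \frac{1}{0 + 56999} = \frac{1}{56999}$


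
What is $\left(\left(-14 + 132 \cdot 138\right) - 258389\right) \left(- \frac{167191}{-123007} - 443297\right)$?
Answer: $\frac{13097028876428056}{123007} \approx 1.0647 \cdot 10^{11}$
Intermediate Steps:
$\left(\left(-14 + 132 \cdot 138\right) - 258389\right) \left(- \frac{167191}{-123007} - 443297\right) = \left(\left(-14 + 18216\right) - 258389\right) \left(\left(-167191\right) \left(- \frac{1}{123007}\right) - 443297\right) = \left(18202 - 258389\right) \left(\frac{167191}{123007} - 443297\right) = \left(-240187\right) \left(- \frac{54528466888}{123007}\right) = \frac{13097028876428056}{123007}$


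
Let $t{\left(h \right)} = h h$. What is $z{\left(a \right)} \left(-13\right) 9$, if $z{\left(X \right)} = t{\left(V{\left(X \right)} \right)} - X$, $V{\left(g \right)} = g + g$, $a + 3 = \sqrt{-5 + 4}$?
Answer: $-4095 + 2925 i \approx -4095.0 + 2925.0 i$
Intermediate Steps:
$a = -3 + i$ ($a = -3 + \sqrt{-5 + 4} = -3 + \sqrt{-1} = -3 + i \approx -3.0 + 1.0 i$)
$V{\left(g \right)} = 2 g$
$t{\left(h \right)} = h^{2}$
$z{\left(X \right)} = - X + 4 X^{2}$ ($z{\left(X \right)} = \left(2 X\right)^{2} - X = 4 X^{2} - X = - X + 4 X^{2}$)
$z{\left(a \right)} \left(-13\right) 9 = \left(-3 + i\right) \left(-1 + 4 \left(-3 + i\right)\right) \left(-13\right) 9 = \left(-3 + i\right) \left(-1 - \left(12 - 4 i\right)\right) \left(-13\right) 9 = \left(-3 + i\right) \left(-13 + 4 i\right) \left(-13\right) 9 = \left(-13 + 4 i\right) \left(-3 + i\right) \left(-13\right) 9 = - 13 \left(-13 + 4 i\right) \left(-3 + i\right) 9 = - 117 \left(-13 + 4 i\right) \left(-3 + i\right)$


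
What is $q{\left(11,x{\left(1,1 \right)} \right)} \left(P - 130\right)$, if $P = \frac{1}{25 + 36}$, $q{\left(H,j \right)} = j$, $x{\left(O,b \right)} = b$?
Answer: $- \frac{7929}{61} \approx -129.98$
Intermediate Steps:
$P = \frac{1}{61} \approx 0.016393$
$q{\left(11,x{\left(1,1 \right)} \right)} \left(P - 130\right) = 1 \left(\frac{1}{61} - 130\right) = 1 \left(- \frac{7929}{61}\right) = - \frac{7929}{61}$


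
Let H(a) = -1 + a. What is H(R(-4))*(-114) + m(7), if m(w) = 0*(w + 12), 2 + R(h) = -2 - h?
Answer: 114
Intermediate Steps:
R(h) = -4 - h (R(h) = -2 + (-2 - h) = -4 - h)
m(w) = 0 (m(w) = 0*(12 + w) = 0)
H(R(-4))*(-114) + m(7) = (-1 + (-4 - 1*(-4)))*(-114) + 0 = (-1 + (-4 + 4))*(-114) + 0 = (-1 + 0)*(-114) + 0 = -1*(-114) + 0 = 114 + 0 = 114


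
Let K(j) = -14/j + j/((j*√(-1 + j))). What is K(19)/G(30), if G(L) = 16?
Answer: -7/152 + √2/96 ≈ -0.031321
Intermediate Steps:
K(j) = (-1 + j)^(-½) - 14/j (K(j) = -14/j + j*(1/(j*√(-1 + j))) = -14/j + (-1 + j)^(-½) = (-1 + j)^(-½) - 14/j)
K(19)/G(30) = ((-1 + 19)^(-½) - 14/19)/16 = (18^(-½) - 14*1/19)*(1/16) = (√2/6 - 14/19)*(1/16) = (-14/19 + √2/6)*(1/16) = -7/152 + √2/96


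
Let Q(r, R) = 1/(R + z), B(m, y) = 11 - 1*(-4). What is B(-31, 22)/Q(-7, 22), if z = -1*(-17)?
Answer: 585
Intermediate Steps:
B(m, y) = 15 (B(m, y) = 11 + 4 = 15)
z = 17
Q(r, R) = 1/(17 + R) (Q(r, R) = 1/(R + 17) = 1/(17 + R))
B(-31, 22)/Q(-7, 22) = 15/(1/(17 + 22)) = 15/(1/39) = 15*39 = 585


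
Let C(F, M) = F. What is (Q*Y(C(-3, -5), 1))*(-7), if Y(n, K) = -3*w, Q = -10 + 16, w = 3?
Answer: 378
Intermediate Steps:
Q = 6
Y(n, K) = -9 (Y(n, K) = -3*3 = -9)
(Q*Y(C(-3, -5), 1))*(-7) = (6*(-9))*(-7) = -54*(-7) = 378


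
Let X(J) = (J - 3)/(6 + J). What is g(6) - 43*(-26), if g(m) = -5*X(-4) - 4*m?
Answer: 2223/2 ≈ 1111.5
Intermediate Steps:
X(J) = (-3 + J)/(6 + J)
g(m) = 35/2 - 4*m (g(m) = -5*(-3 - 4)/(6 - 4) - 4*m = -5*(-7)/2 - 4*m = -5*(-7/2) - 4*m = 35/2 - 4*m)
g(6) - 43*(-26) = (35/2 - 4*6) - 43*(-26) = (35/2 - 24) + 1118 = -13/2 + 1118 = 2223/2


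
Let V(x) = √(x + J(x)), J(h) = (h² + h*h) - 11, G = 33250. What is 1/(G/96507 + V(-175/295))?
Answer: 5585016913875/178444912212947 - 549502461891*I*√37906/356889824425894 ≈ 0.031298 - 0.29977*I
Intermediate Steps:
J(h) = -11 + 2*h² (J(h) = (h² + h²) - 11 = 2*h² - 11 = -11 + 2*h²)
V(x) = √(-11 + x + 2*x²) (V(x) = √(x + (-11 + 2*x²)) = √(-11 + x + 2*x²))
1/(G/96507 + V(-175/295)) = 1/(33250/96507 + √(-11 - 175/295 + 2*(-175/295)²)) = 1/(33250*(1/96507) + √(-11 - 175*1/295 + 2*(-175*1/295)²)) = 1/(33250/96507 + √(-11 - 35/59 + 2*(-35/59)²)) = 1/(33250/96507 + √(-11 - 35/59 + 2*(1225/3481))) = 1/(33250/96507 + √(-11 - 35/59 + 2450/3481)) = 1/(33250/96507 + √(-37906/3481)) = 1/(33250/96507 + I*√37906/59)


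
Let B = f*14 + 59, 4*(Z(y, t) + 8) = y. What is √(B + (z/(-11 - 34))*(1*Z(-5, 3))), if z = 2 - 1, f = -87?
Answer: I*√1042915/30 ≈ 34.041*I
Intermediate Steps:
Z(y, t) = -8 + y/4
B = -1159 (B = -87*14 + 59 = -1218 + 59 = -1159)
z = 1
√(B + (z/(-11 - 34))*(1*Z(-5, 3))) = √(-1159 + (1/(-11 - 34))*(1*(-8 + (¼)*(-5)))) = √(-1159 + (1/(-45))*(1*(-8 - 5/4))) = √(-1159 + (-1/45*1)*(1*(-37/4))) = √(-1159 - 1/45*(-37/4)) = √(-1159 + 37/180) = √(-208583/180) = I*√1042915/30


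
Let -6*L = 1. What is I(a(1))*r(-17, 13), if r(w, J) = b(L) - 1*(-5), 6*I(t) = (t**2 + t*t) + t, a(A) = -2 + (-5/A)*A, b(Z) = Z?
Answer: 2639/36 ≈ 73.306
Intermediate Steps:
L = -1/6 (L = -1/6*1 = -1/6 ≈ -0.16667)
a(A) = -7 (a(A) = -2 - 5 = -7)
I(t) = t**2/3 + t/6 (I(t) = ((t**2 + t*t) + t)/6 = ((t**2 + t**2) + t)/6 = (2*t**2 + t)/6 = (t + 2*t**2)/6 = t**2/3 + t/6)
r(w, J) = 29/6 (r(w, J) = -1/6 - 1*(-5) = -1/6 + 5 = 29/6)
I(a(1))*r(-17, 13) = ((1/6)*(-7)*(1 + 2*(-7)))*(29/6) = ((1/6)*(-7)*(1 - 14))*(29/6) = ((1/6)*(-7)*(-13))*(29/6) = (91/6)*(29/6) = 2639/36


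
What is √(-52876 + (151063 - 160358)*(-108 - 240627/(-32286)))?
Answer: √102120049260586/10762 ≈ 938.99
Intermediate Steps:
√(-52876 + (151063 - 160358)*(-108 - 240627/(-32286))) = √(-52876 - 9295*(-108 - 240627*(-1/32286))) = √(-52876 - 9295*(-108 + 80209/10762)) = √(-52876 - 9295*(-1082087/10762)) = √(-52876 + 10057998665/10762) = √(9488947153/10762) = √102120049260586/10762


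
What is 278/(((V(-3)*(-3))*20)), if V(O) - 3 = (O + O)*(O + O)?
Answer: -139/1170 ≈ -0.11880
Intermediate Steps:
V(O) = 3 + 4*O**2 (V(O) = 3 + (O + O)*(O + O) = 3 + (2*O)*(2*O) = 3 + 4*O**2)
278/(((V(-3)*(-3))*20)) = 278/((((3 + 4*(-3)**2)*(-3))*20)) = 278/((((3 + 4*9)*(-3))*20)) = 278/((((3 + 36)*(-3))*20)) = 278/(((39*(-3))*20)) = 278/((-117*20)) = 278/(-2340) = 278*(-1/2340) = -139/1170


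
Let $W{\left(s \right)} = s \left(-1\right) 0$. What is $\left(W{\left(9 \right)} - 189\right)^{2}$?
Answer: $35721$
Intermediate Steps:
$W{\left(s \right)} = 0$ ($W{\left(s \right)} = - s 0 = 0$)
$\left(W{\left(9 \right)} - 189\right)^{2} = \left(0 - 189\right)^{2} = \left(-189\right)^{2} = 35721$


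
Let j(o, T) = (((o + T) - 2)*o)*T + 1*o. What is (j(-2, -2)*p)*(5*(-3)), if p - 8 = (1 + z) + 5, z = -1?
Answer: 5070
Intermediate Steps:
p = 13 (p = 8 + ((1 - 1) + 5) = 8 + (0 + 5) = 8 + 5 = 13)
j(o, T) = o + T*o*(-2 + T + o) (j(o, T) = (((T + o) - 2)*o)*T + o = ((-2 + T + o)*o)*T + o = (o*(-2 + T + o))*T + o = T*o*(-2 + T + o) + o = o + T*o*(-2 + T + o))
(j(-2, -2)*p)*(5*(-3)) = (-2*(1 + (-2)**2 - 2*(-2) - 2*(-2))*13)*(5*(-3)) = (-2*(1 + 4 + 4 + 4)*13)*(-15) = (-2*13*13)*(-15) = -26*13*(-15) = -338*(-15) = 5070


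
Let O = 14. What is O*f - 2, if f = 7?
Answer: 96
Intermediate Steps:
O*f - 2 = 14*7 - 2 = 98 - 2 = 96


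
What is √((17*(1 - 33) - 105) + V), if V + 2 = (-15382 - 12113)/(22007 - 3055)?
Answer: I*√58586540286/9476 ≈ 25.543*I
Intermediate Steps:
V = -65399/18952 (V = -2 + (-15382 - 12113)/(22007 - 3055) = -2 - 27495/18952 = -65399/18952 ≈ -3.4508)
√((17*(1 - 33) - 105) + V) = √((17*(1 - 33) - 105) - 65399/18952) = √((17*(-32) - 105) - 65399/18952) = √((-544 - 105) - 65399/18952) = √(-649 - 65399/18952) = √(-12365247/18952) = I*√58586540286/9476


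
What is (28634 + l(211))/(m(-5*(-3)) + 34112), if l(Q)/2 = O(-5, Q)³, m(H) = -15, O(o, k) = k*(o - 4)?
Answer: -13696322764/34097 ≈ -4.0169e+5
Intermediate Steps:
O(o, k) = k*(-4 + o)
l(Q) = -1458*Q³ (l(Q) = 2*(Q*(-4 - 5))³ = 2*(Q*(-9))³ = 2*(-9*Q)³ = 2*(-729*Q³) = -1458*Q³)
(28634 + l(211))/(m(-5*(-3)) + 34112) = (28634 - 1458*211³)/(-15 + 34112) = (28634 - 1458*9393931)/34097 = (28634 - 13696351398)*(1/34097) = -13696322764*1/34097 = -13696322764/34097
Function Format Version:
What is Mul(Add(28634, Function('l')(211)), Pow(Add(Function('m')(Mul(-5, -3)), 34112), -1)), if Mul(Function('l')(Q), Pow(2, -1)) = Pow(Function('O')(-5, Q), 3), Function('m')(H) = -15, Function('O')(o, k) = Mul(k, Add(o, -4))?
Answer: Rational(-13696322764, 34097) ≈ -4.0169e+5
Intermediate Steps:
Function('O')(o, k) = Mul(k, Add(-4, o))
Function('l')(Q) = Mul(-1458, Pow(Q, 3)) (Function('l')(Q) = Mul(2, Pow(Mul(Q, Add(-4, -5)), 3)) = Mul(2, Pow(Mul(Q, -9), 3)) = Mul(2, Pow(Mul(-9, Q), 3)) = Mul(2, Mul(-729, Pow(Q, 3))) = Mul(-1458, Pow(Q, 3)))
Mul(Add(28634, Function('l')(211)), Pow(Add(Function('m')(Mul(-5, -3)), 34112), -1)) = Mul(Add(28634, Mul(-1458, Pow(211, 3))), Pow(Add(-15, 34112), -1)) = Mul(Add(28634, Mul(-1458, 9393931)), Pow(34097, -1)) = Mul(Add(28634, -13696351398), Rational(1, 34097)) = Mul(-13696322764, Rational(1, 34097)) = Rational(-13696322764, 34097)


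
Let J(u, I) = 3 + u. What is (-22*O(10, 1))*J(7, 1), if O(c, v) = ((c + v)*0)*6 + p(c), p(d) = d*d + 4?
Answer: -22880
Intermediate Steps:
p(d) = 4 + d² (p(d) = d² + 4 = 4 + d²)
O(c, v) = 4 + c² (O(c, v) = ((c + v)*0)*6 + (4 + c²) = 0*6 + (4 + c²) = 0 + (4 + c²) = 4 + c²)
(-22*O(10, 1))*J(7, 1) = (-22*(4 + 10²))*(3 + 7) = -22*(4 + 100)*10 = -22*104*10 = -2288*10 = -22880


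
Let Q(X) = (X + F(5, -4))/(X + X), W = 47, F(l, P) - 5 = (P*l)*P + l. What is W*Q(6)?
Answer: 376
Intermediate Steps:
F(l, P) = 5 + l + l*P² (F(l, P) = 5 + ((P*l)*P + l) = 5 + (l*P² + l) = 5 + (l + l*P²) = 5 + l + l*P²)
Q(X) = (90 + X)/(2*X) (Q(X) = (X + (5 + 5 + 5*(-4)²))/(X + X) = (X + (5 + 5 + 5*16))/((2*X)) = (X + (5 + 5 + 80))*(1/(2*X)) = (X + 90)*(1/(2*X)) = (90 + X)*(1/(2*X)) = (90 + X)/(2*X))
W*Q(6) = 47*((½)*(90 + 6)/6) = 47*((½)*(⅙)*96) = 47*8 = 376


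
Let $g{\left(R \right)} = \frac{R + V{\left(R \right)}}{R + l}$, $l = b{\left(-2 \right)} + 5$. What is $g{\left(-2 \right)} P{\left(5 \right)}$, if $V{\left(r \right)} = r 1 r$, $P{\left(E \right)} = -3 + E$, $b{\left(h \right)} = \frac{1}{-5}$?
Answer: $\frac{10}{7} \approx 1.4286$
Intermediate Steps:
$b{\left(h \right)} = - \frac{1}{5}$
$l = \frac{24}{5}$ ($l = - \frac{1}{5} + 5 = \frac{24}{5} \approx 4.8$)
$V{\left(r \right)} = r^{2}$ ($V{\left(r \right)} = r r = r^{2}$)
$g{\left(R \right)} = \frac{R + R^{2}}{\frac{24}{5} + R}$ ($g{\left(R \right)} = \frac{R + R^{2}}{R + \frac{24}{5}} = \frac{R + R^{2}}{\frac{24}{5} + R}$)
$g{\left(-2 \right)} P{\left(5 \right)} = 5 \left(-2\right) \frac{1}{24 + 5 \left(-2\right)} \left(1 - 2\right) \left(-3 + 5\right) = 5 \left(-2\right) \frac{1}{24 - 10} \left(-1\right) 2 = 5 \left(-2\right) \frac{1}{14} \left(-1\right) 2 = \frac{5}{7} \cdot 2 = \frac{10}{7}$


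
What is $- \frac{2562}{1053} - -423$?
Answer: $\frac{147619}{351} \approx 420.57$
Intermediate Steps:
$- \frac{2562}{1053} - -423 = \left(-2562\right) \frac{1}{1053} + 423 = - \frac{854}{351} + 423 = \frac{147619}{351}$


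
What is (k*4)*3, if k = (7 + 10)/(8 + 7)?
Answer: 68/5 ≈ 13.600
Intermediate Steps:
k = 17/15 ≈ 1.1333
(k*4)*3 = ((17/15)*4)*3 = (68/15)*3 = 68/5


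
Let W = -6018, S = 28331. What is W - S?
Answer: -34349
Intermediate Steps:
W - S = -6018 - 1*28331 = -6018 - 28331 = -34349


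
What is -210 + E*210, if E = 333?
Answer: 69720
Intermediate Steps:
-210 + E*210 = -210 + 333*210 = -210 + 69930 = 69720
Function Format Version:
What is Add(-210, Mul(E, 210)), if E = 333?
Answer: 69720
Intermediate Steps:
Add(-210, Mul(E, 210)) = Add(-210, Mul(333, 210)) = Add(-210, 69930) = 69720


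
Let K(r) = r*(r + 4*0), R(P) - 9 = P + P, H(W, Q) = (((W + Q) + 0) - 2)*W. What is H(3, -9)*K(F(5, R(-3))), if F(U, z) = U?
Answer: -600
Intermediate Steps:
H(W, Q) = W*(-2 + Q + W) (H(W, Q) = (((Q + W) + 0) - 2)*W = ((Q + W) - 2)*W = (-2 + Q + W)*W = W*(-2 + Q + W))
R(P) = 9 + 2*P (R(P) = 9 + (P + P) = 9 + 2*P)
K(r) = r**2 (K(r) = r*(r + 0) = r*r = r**2)
H(3, -9)*K(F(5, R(-3))) = (3*(-2 - 9 + 3))*5**2 = (3*(-8))*25 = -24*25 = -600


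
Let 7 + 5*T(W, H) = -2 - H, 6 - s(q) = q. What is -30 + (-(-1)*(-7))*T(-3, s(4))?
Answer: -73/5 ≈ -14.600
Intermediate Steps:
s(q) = 6 - q
T(W, H) = -9/5 - H/5 (T(W, H) = -7/5 + (-2 - H)/5 = -7/5 + (-⅖ - H/5) = -9/5 - H/5)
-30 + (-(-1)*(-7))*T(-3, s(4)) = -30 + (-(-1)*(-7))*(-9/5 - (6 - 1*4)/5) = -30 + (-1*7)*(-9/5 - (6 - 4)/5) = -30 - 7*(-9/5 - ⅕*2) = -30 - 7*(-9/5 - ⅖) = -30 - 7*(-11/5) = -30 + 77/5 = -73/5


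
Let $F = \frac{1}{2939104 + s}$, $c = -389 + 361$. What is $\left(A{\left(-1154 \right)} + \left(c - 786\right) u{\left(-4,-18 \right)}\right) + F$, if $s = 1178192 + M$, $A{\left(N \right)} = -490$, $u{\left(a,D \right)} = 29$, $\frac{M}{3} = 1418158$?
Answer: $- \frac{201726169919}{8371770} \approx -24096.0$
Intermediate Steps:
$M = 4254474$ ($M = 3 \cdot 1418158 = 4254474$)
$s = 5432666$ ($s = 1178192 + 4254474 = 5432666$)
$c = -28$
$F = \frac{1}{8371770}$ ($F = \frac{1}{2939104 + 5432666} = \frac{1}{8371770} \approx 1.1945 \cdot 10^{-7}$)
$\left(A{\left(-1154 \right)} + \left(c - 786\right) u{\left(-4,-18 \right)}\right) + F = \left(-490 + \left(-28 - 786\right) 29\right) + \frac{1}{8371770} = \left(-490 - 23606\right) + \frac{1}{8371770} = -24096 + \frac{1}{8371770} = - \frac{201726169919}{8371770}$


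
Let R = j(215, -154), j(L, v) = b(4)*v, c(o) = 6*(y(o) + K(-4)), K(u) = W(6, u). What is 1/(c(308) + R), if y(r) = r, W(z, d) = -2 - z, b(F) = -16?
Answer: 1/4264 ≈ 0.00023452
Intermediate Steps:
K(u) = -8 (K(u) = -2 - 1*6 = -2 - 6 = -8)
c(o) = -48 + 6*o (c(o) = 6*(o - 8) = 6*(-8 + o) = -48 + 6*o)
j(L, v) = -16*v
R = 2464 (R = -16*(-154) = 2464)
1/(c(308) + R) = 1/((-48 + 6*308) + 2464) = 1/((-48 + 1848) + 2464) = 1/(1800 + 2464) = 1/4264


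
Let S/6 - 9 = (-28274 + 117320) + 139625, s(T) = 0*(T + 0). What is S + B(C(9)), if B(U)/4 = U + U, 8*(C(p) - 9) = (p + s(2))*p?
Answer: 1372233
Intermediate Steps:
s(T) = 0 (s(T) = 0*T = 0)
C(p) = 9 + p²/8 (C(p) = 9 + ((p + 0)*p)/8 = 9 + (p*p)/8 = 9 + p²/8)
S = 1372080 (S = 54 + 6*((-28274 + 117320) + 139625) = 54 + 6*(89046 + 139625) = 54 + 6*228671 = 54 + 1372026 = 1372080)
B(U) = 8*U (B(U) = 4*(U + U) = 4*(2*U) = 8*U)
S + B(C(9)) = 1372080 + 8*(9 + (⅛)*9²) = 1372080 + 8*(9 + (⅛)*81) = 1372080 + 8*(9 + 81/8) = 1372080 + 8*(153/8) = 1372080 + 153 = 1372233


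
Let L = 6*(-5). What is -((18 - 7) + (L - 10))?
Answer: 29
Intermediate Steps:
L = -30
-((18 - 7) + (L - 10)) = -((18 - 7) + (-30 - 10)) = -(11 - 40) = -1*(-29) = 29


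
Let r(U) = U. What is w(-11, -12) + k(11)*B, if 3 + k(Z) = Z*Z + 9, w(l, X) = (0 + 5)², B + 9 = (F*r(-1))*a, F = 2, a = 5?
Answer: -2388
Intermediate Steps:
B = -19 (B = -9 + (2*(-1))*5 = -9 - 2*5 = -9 - 10 = -19)
w(l, X) = 25 (w(l, X) = 5² = 25)
k(Z) = 6 + Z² (k(Z) = -3 + (Z*Z + 9) = -3 + (Z² + 9) = -3 + (9 + Z²) = 6 + Z²)
w(-11, -12) + k(11)*B = 25 + (6 + 11²)*(-19) = 25 + (6 + 121)*(-19) = 25 + 127*(-19) = 25 - 2413 = -2388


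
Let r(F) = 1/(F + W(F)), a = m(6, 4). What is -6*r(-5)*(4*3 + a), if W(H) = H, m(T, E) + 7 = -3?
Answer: 6/5 ≈ 1.2000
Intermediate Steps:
m(T, E) = -10 (m(T, E) = -7 - 3 = -10)
a = -10
r(F) = 1/(2*F) (r(F) = 1/(F + F) = 1/(2*F))
-6*r(-5)*(4*3 + a) = -6*(½)/(-5)*(4*3 - 10) = -6*(½)*(-⅕)*(12 - 10) = -(-3)*2/5 = -6*(-⅕) = 6/5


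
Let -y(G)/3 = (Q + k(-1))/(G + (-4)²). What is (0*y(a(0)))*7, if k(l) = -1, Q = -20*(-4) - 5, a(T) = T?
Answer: 0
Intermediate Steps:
Q = 75 (Q = -5*(-16) - 5 = 80 - 5 = 75)
y(G) = -222/(16 + G) (y(G) = -3*(75 - 1)/(G + (-4)²) = -222/(G + 16) = -222/(16 + G))
(0*y(a(0)))*7 = (0*(-222/(16 + 0)))*7 = (0*(-222/16))*7 = (0*(-222*1/16))*7 = (0*(-111/8))*7 = 0*7 = 0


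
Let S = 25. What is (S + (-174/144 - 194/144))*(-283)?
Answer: -57166/9 ≈ -6351.8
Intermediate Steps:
(S + (-174/144 - 194/144))*(-283) = (25 + (-174/144 - 194/144))*(-283) = (25 + (-174*1/144 - 194*1/144))*(-283) = (25 + (-29/24 - 97/72))*(-283) = (25 - 23/9)*(-283) = (202/9)*(-283) = -57166/9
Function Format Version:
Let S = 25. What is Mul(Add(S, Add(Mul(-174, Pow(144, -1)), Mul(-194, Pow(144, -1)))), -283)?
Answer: Rational(-57166, 9) ≈ -6351.8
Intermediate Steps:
Mul(Add(S, Add(Mul(-174, Pow(144, -1)), Mul(-194, Pow(144, -1)))), -283) = Mul(Add(25, Add(Mul(-174, Pow(144, -1)), Mul(-194, Pow(144, -1)))), -283) = Mul(Add(25, Add(Mul(-174, Rational(1, 144)), Mul(-194, Rational(1, 144)))), -283) = Mul(Add(25, Add(Rational(-29, 24), Rational(-97, 72))), -283) = Mul(Add(25, Rational(-23, 9)), -283) = Mul(Rational(202, 9), -283) = Rational(-57166, 9)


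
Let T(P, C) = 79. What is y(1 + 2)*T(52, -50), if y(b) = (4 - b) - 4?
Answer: -237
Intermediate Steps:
y(b) = -b
y(1 + 2)*T(52, -50) = -(1 + 2)*79 = -1*3*79 = -3*79 = -237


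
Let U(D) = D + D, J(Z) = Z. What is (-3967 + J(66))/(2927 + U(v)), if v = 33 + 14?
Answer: -3901/3021 ≈ -1.2913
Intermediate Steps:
v = 47
U(D) = 2*D
(-3967 + J(66))/(2927 + U(v)) = (-3967 + 66)/(2927 + 2*47) = -3901/(2927 + 94) = -3901/3021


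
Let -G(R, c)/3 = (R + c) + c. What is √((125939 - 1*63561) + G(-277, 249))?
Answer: √61715 ≈ 248.43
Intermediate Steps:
G(R, c) = -6*c - 3*R (G(R, c) = -3*((R + c) + c) = -3*(R + 2*c) = -6*c - 3*R)
√((125939 - 1*63561) + G(-277, 249)) = √((125939 - 1*63561) + (-6*249 - 3*(-277))) = √((125939 - 63561) + (-1494 + 831)) = √(62378 - 663) = √61715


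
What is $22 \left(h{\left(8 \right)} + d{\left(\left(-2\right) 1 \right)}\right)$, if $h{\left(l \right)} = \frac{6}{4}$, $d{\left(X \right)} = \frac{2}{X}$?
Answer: $11$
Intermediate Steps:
$h{\left(l \right)} = \frac{3}{2}$ ($h{\left(l \right)} = 6 \cdot \frac{1}{4} = \frac{3}{2}$)
$22 \left(h{\left(8 \right)} + d{\left(\left(-2\right) 1 \right)}\right) = 22 \left(\frac{3}{2} + \frac{2}{\left(-2\right) 1}\right) = 22 \left(\frac{3}{2} + \frac{2}{-2}\right) = 22 \left(\frac{3}{2} + 2 \left(- \frac{1}{2}\right)\right) = 22 \left(\frac{3}{2} - 1\right) = 22 \cdot \frac{1}{2} = 11$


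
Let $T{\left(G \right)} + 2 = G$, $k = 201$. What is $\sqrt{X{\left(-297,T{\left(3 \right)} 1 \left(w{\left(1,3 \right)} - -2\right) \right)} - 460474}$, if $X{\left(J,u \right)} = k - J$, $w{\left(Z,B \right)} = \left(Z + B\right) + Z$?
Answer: $2 i \sqrt{114994} \approx 678.21 i$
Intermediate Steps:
$T{\left(G \right)} = -2 + G$
$w{\left(Z,B \right)} = B + 2 Z$ ($w{\left(Z,B \right)} = \left(B + Z\right) + Z = B + 2 Z$)
$X{\left(J,u \right)} = 201 - J$
$\sqrt{X{\left(-297,T{\left(3 \right)} 1 \left(w{\left(1,3 \right)} - -2\right) \right)} - 460474} = \sqrt{\left(201 - -297\right) - 460474} = \sqrt{\left(201 + 297\right) - 460474} = \sqrt{498 - 460474} = \sqrt{-459976} = 2 i \sqrt{114994}$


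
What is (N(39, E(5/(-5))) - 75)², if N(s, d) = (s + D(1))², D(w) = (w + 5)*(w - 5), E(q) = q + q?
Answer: 22500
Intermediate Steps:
E(q) = 2*q
D(w) = (-5 + w)*(5 + w) (D(w) = (5 + w)*(-5 + w) = (-5 + w)*(5 + w))
N(s, d) = (-24 + s)² (N(s, d) = (s + (-25 + 1²))² = (s + (-25 + 1))² = (s - 24)² = (-24 + s)²)
(N(39, E(5/(-5))) - 75)² = ((-24 + 39)² - 75)² = (15² - 75)² = (225 - 75)² = 150² = 22500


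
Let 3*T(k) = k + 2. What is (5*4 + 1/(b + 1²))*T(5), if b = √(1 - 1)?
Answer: 49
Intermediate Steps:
T(k) = ⅔ + k/3 (T(k) = (k + 2)/3 = (2 + k)/3 = ⅔ + k/3)
b = 0 (b = √0 = 0)
(5*4 + 1/(b + 1²))*T(5) = (5*4 + 1/(0 + 1²))*(⅔ + (⅓)*5) = (20 + 1/(0 + 1))*(⅔ + 5/3) = (20 + 1/1)*(7/3) = (20 + 1)*(7/3) = 21*(7/3) = 49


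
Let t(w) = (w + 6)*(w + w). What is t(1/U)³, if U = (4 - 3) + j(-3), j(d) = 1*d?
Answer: -1331/8 ≈ -166.38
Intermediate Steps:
j(d) = d
U = -2 (U = (4 - 3) - 3 = 1 - 3 = -2)
t(w) = 2*w*(6 + w) (t(w) = (6 + w)*(2*w) = 2*w*(6 + w))
t(1/U)³ = (2*(6 + 1/(-2))/(-2))³ = (2*(-½)*(6 - ½))³ = (2*(-½)*(11/2))³ = (-11/2)³ = -1331/8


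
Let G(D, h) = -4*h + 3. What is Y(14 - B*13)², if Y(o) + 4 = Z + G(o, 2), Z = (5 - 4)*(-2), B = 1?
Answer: 121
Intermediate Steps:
G(D, h) = 3 - 4*h
Z = -2 (Z = 1*(-2) = -2)
Y(o) = -11 (Y(o) = -4 + (-2 + (3 - 4*2)) = -4 + (-2 + (3 - 8)) = -4 + (-2 - 5) = -4 - 7 = -11)
Y(14 - B*13)² = (-11)² = 121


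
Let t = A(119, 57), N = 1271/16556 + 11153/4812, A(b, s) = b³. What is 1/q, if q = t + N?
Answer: 4979217/8390784263323 ≈ 5.9342e-7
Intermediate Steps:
N = 11922820/4979217 (N = 1271*(1/16556) + 11153*(1/4812) = 1271/16556 + 11153/4812 = 11922820/4979217 ≈ 2.3945)
t = 1685159 (t = 119³ = 1685159)
q = 8390784263323/4979217 (q = 1685159 + 11922820/4979217 = 8390784263323/4979217 ≈ 1.6852e+6)
1/q = 1/(8390784263323/4979217) = 4979217/8390784263323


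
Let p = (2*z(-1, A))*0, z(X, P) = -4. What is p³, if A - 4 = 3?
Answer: 0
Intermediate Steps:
A = 7 (A = 4 + 3 = 7)
p = 0 (p = (2*(-4))*0 = -8*0 = 0)
p³ = 0³ = 0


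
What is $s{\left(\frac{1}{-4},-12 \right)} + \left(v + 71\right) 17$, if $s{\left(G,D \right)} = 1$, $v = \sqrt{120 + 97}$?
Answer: $1208 + 17 \sqrt{217} \approx 1458.4$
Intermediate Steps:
$v = \sqrt{217} \approx 14.731$
$s{\left(\frac{1}{-4},-12 \right)} + \left(v + 71\right) 17 = 1 + \left(\sqrt{217} + 71\right) 17 = 1 + \left(71 + \sqrt{217}\right) 17 = 1 + \left(1207 + 17 \sqrt{217}\right) = 1208 + 17 \sqrt{217}$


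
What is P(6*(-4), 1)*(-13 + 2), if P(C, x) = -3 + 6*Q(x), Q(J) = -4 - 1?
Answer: 363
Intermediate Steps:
Q(J) = -5
P(C, x) = -33 (P(C, x) = -3 + 6*(-5) = -3 - 30 = -33)
P(6*(-4), 1)*(-13 + 2) = -33*(-13 + 2) = -33*(-11) = 363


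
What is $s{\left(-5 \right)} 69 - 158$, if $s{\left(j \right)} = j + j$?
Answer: $-848$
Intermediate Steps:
$s{\left(j \right)} = 2 j$
$s{\left(-5 \right)} 69 - 158 = 2 \left(-5\right) 69 - 158 = \left(-10\right) 69 - 158 = -690 - 158 = -848$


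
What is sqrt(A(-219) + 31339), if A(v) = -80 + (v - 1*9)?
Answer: sqrt(31031) ≈ 176.16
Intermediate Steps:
A(v) = -89 + v (A(v) = -80 + (v - 9) = -80 + (-9 + v) = -89 + v)
sqrt(A(-219) + 31339) = sqrt((-89 - 219) + 31339) = sqrt(-308 + 31339) = sqrt(31031)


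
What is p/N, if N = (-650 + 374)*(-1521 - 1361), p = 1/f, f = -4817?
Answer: -1/3831595944 ≈ -2.6099e-10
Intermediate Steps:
p = -1/4817 (p = 1/(-4817) = -1/4817 ≈ -0.00020760)
N = 795432 (N = -276*(-2882) = 795432)
p/N = -1/4817/795432 = -1/4817*1/795432 = -1/3831595944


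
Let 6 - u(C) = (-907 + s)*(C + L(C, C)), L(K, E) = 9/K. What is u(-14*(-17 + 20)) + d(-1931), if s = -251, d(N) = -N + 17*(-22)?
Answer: -331248/7 ≈ -47321.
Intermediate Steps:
d(N) = -374 - N (d(N) = -N - 374 = -374 - N)
u(C) = 6 + 1158*C + 10422/C (u(C) = 6 - (-907 - 251)*(C + 9/C) = 6 - (-1158)*(C + 9/C) = 6 - (-10422/C - 1158*C) = 6 + (1158*C + 10422/C) = 6 + 1158*C + 10422/C)
u(-14*(-17 + 20)) + d(-1931) = (6 + 1158*(-14*(-17 + 20)) + 10422/((-14*(-17 + 20)))) + (-374 - 1*(-1931)) = (6 + 1158*(-14*3) + 10422/((-14*3))) + (-374 + 1931) = (6 + 1158*(-42) + 10422/(-42)) + 1557 = (6 - 48636 + 10422*(-1/42)) + 1557 = (6 - 48636 - 1737/7) + 1557 = -342147/7 + 1557 = -331248/7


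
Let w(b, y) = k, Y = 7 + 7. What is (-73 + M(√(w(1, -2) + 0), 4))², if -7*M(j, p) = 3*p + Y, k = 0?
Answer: 288369/49 ≈ 5885.1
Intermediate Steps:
Y = 14
w(b, y) = 0
M(j, p) = -2 - 3*p/7 (M(j, p) = -(3*p + 14)/7 = -(14 + 3*p)/7 = -2 - 3*p/7)
(-73 + M(√(w(1, -2) + 0), 4))² = (-73 + (-2 - 3/7*4))² = (-73 + (-2 - 12/7))² = (-73 - 26/7)² = (-537/7)² = 288369/49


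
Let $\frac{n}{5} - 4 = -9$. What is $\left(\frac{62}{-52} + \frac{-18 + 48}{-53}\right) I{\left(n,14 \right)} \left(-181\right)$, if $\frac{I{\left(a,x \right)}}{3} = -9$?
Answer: $- \frac{11841201}{1378} \approx -8593.0$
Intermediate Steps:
$n = -25$ ($n = 20 + 5 \left(-9\right) = 20 - 45 = -25$)
$I{\left(a,x \right)} = -27$ ($I{\left(a,x \right)} = 3 \left(-9\right) = -27$)
$\left(\frac{62}{-52} + \frac{-18 + 48}{-53}\right) I{\left(n,14 \right)} \left(-181\right) = \left(\frac{62}{-52} + \frac{-18 + 48}{-53}\right) \left(-27\right) \left(-181\right) = \left(62 \left(- \frac{1}{52}\right) + 30 \left(- \frac{1}{53}\right)\right) \left(-27\right) \left(-181\right) = \left(- \frac{31}{26} - \frac{30}{53}\right) \left(-27\right) \left(-181\right) = \left(- \frac{2423}{1378}\right) \left(-27\right) \left(-181\right) = \frac{65421}{1378} \left(-181\right) = - \frac{11841201}{1378}$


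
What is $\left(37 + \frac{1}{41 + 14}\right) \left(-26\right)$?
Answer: $- \frac{52936}{55} \approx -962.47$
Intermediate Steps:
$\left(37 + \frac{1}{41 + 14}\right) \left(-26\right) = \left(37 + \frac{1}{55}\right) \left(-26\right) = \frac{2036}{55} \left(-26\right) = - \frac{52936}{55}$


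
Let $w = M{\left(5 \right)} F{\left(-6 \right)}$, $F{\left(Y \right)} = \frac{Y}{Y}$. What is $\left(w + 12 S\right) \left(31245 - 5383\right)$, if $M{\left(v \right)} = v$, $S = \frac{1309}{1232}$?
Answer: $\frac{918101}{2} \approx 4.5905 \cdot 10^{5}$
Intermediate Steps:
$S = \frac{17}{16}$ ($S = 1309 \cdot \frac{1}{1232} = \frac{17}{16} \approx 1.0625$)
$F{\left(Y \right)} = 1$
$w = 5$ ($w = 5 \cdot 1 = 5$)
$\left(w + 12 S\right) \left(31245 - 5383\right) = \left(5 + 12 \cdot \frac{17}{16}\right) \left(31245 - 5383\right) = \left(5 + \frac{51}{4}\right) 25862 = \frac{71}{4} \cdot 25862 = \frac{918101}{2}$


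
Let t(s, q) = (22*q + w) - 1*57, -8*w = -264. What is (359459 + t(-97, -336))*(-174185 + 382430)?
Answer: 73311194535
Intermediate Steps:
w = 33 (w = -⅛*(-264) = 33)
t(s, q) = -24 + 22*q (t(s, q) = (22*q + 33) - 1*57 = (33 + 22*q) - 57 = -24 + 22*q)
(359459 + t(-97, -336))*(-174185 + 382430) = (359459 + (-24 + 22*(-336)))*(-174185 + 382430) = (359459 + (-24 - 7392))*208245 = (359459 - 7416)*208245 = 352043*208245 = 73311194535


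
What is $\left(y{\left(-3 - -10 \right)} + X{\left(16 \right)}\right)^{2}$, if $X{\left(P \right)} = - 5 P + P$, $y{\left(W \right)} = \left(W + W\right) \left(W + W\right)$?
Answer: $17424$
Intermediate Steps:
$y{\left(W \right)} = 4 W^{2}$ ($y{\left(W \right)} = 2 W 2 W = 4 W^{2}$)
$X{\left(P \right)} = - 4 P$
$\left(y{\left(-3 - -10 \right)} + X{\left(16 \right)}\right)^{2} = \left(4 \left(-3 - -10\right)^{2} - 64\right)^{2} = \left(4 \left(-3 + 10\right)^{2} - 64\right)^{2} = \left(4 \cdot 7^{2} - 64\right)^{2} = \left(4 \cdot 49 - 64\right)^{2} = \left(196 - 64\right)^{2} = 132^{2} = 17424$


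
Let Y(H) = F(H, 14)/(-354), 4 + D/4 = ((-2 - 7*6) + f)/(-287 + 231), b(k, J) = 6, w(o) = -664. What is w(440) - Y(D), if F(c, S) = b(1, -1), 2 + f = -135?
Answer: -39175/59 ≈ -663.98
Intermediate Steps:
f = -137 (f = -2 - 135 = -137)
F(c, S) = 6
D = -43/14 (D = -16 + 4*(((-2 - 7*6) - 137)/(-287 + 231)) = -16 + 4*(((-2 - 42) - 137)/(-56)) = -16 + 4*((-44 - 137)*(-1/56)) = -16 + 4*(-181*(-1/56)) = -16 + 4*(181/56) = -16 + 181/14 = -43/14 ≈ -3.0714)
Y(H) = -1/59 (Y(H) = 6/(-354) = 6*(-1/354) = -1/59)
w(440) - Y(D) = -664 - 1*(-1/59) = -664 + 1/59 = -39175/59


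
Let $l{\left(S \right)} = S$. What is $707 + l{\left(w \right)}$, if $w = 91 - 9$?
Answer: $789$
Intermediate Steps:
$w = 82$ ($w = 91 - 9 = 82$)
$707 + l{\left(w \right)} = 707 + 82 = 789$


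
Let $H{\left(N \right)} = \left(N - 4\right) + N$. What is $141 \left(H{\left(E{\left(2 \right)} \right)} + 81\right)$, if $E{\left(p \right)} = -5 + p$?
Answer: $10011$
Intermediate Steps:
$H{\left(N \right)} = -4 + 2 N$ ($H{\left(N \right)} = \left(-4 + N\right) + N = -4 + 2 N$)
$141 \left(H{\left(E{\left(2 \right)} \right)} + 81\right) = 141 \left(\left(-4 + 2 \left(-5 + 2\right)\right) + 81\right) = 141 \left(\left(-4 + 2 \left(-3\right)\right) + 81\right) = 141 \left(\left(-4 - 6\right) + 81\right) = 141 \left(-10 + 81\right) = 141 \cdot 71 = 10011$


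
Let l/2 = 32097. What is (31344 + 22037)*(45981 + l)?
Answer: 5881251675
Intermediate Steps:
l = 64194 (l = 2*32097 = 64194)
(31344 + 22037)*(45981 + l) = (31344 + 22037)*(45981 + 64194) = 53381*110175 = 5881251675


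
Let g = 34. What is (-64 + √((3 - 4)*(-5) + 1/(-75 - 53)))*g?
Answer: -2176 + 51*√142/8 ≈ -2100.0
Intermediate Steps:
(-64 + √((3 - 4)*(-5) + 1/(-75 - 53)))*g = (-64 + √((3 - 4)*(-5) + 1/(-75 - 53)))*34 = (-64 + √(-1*(-5) + 1/(-128)))*34 = (-64 + √(5 - 1/128))*34 = (-64 + √(639/128))*34 = (-64 + 3*√142/16)*34 = -2176 + 51*√142/8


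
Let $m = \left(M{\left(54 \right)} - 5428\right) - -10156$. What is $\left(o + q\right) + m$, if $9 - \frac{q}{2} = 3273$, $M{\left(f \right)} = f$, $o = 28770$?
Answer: $27024$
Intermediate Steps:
$q = -6528$ ($q = 18 - 6546 = -6528$)
$m = 4782$ ($m = \left(54 - 5428\right) - -10156 = \left(54 - 5428\right) + 10156 = -5374 + 10156 = 4782$)
$\left(o + q\right) + m = \left(28770 - 6528\right) + 4782 = 22242 + 4782 = 27024$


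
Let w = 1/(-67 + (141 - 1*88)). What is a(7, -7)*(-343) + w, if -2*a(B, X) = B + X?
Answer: -1/14 ≈ -0.071429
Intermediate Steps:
a(B, X) = -B/2 - X/2 (a(B, X) = -(B + X)/2 = -B/2 - X/2)
w = -1/14 (w = 1/(-67 + (141 - 88)) = 1/(-67 + 53) = 1/(-14) = -1/14 ≈ -0.071429)
a(7, -7)*(-343) + w = (-½*7 - ½*(-7))*(-343) - 1/14 = (-7/2 + 7/2)*(-343) - 1/14 = 0*(-343) - 1/14 = 0 - 1/14 = -1/14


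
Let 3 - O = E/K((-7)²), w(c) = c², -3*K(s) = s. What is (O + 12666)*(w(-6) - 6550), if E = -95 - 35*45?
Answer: -4011132294/49 ≈ -8.1860e+7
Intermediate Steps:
K(s) = -s/3
E = -1670 (E = -95 - 1575 = -1670)
O = -4863/49 (O = 3 - (-1670)/((-⅓*(-7)²)) = 3 - (-1670)/((-⅓*49)) = 3 - (-1670)/(-49/3) = 3 - (-1670)*(-3)/49 = 3 - 1*5010/49 = 3 - 5010/49 = -4863/49 ≈ -99.245)
(O + 12666)*(w(-6) - 6550) = (-4863/49 + 12666)*((-6)² - 6550) = 615771*(36 - 6550)/49 = (615771/49)*(-6514) = -4011132294/49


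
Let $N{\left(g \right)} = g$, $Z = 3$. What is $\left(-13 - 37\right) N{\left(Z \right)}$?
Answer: $-150$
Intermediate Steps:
$\left(-13 - 37\right) N{\left(Z \right)} = \left(-13 - 37\right) 3 = \left(-50\right) 3 = -150$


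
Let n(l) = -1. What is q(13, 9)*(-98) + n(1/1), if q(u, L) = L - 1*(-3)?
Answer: -1177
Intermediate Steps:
q(u, L) = 3 + L (q(u, L) = L + 3 = 3 + L)
q(13, 9)*(-98) + n(1/1) = (3 + 9)*(-98) - 1 = 12*(-98) - 1 = -1176 - 1 = -1177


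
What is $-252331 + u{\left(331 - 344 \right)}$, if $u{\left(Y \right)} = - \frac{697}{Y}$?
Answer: $- \frac{3279606}{13} \approx -2.5228 \cdot 10^{5}$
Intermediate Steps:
$-252331 + u{\left(331 - 344 \right)} = -252331 - \frac{697}{331 - 344} = -252331 - \frac{697}{-13} = -252331 - - \frac{697}{13} = -252331 + \frac{697}{13} = - \frac{3279606}{13}$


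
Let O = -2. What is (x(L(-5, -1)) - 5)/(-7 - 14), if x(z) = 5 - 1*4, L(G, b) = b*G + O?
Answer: 4/21 ≈ 0.19048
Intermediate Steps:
L(G, b) = -2 + G*b (L(G, b) = b*G - 2 = G*b - 2 = -2 + G*b)
x(z) = 1 (x(z) = 5 - 4 = 1)
(x(L(-5, -1)) - 5)/(-7 - 14) = (1 - 5)/(-7 - 14) = -4/(-21) = -1/21*(-4) = 4/21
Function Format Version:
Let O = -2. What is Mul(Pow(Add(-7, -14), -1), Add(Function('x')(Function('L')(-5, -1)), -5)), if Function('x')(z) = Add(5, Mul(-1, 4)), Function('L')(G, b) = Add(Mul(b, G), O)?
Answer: Rational(4, 21) ≈ 0.19048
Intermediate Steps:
Function('L')(G, b) = Add(-2, Mul(G, b)) (Function('L')(G, b) = Add(Mul(b, G), -2) = Add(Mul(G, b), -2) = Add(-2, Mul(G, b)))
Function('x')(z) = 1 (Function('x')(z) = Add(5, -4) = 1)
Mul(Pow(Add(-7, -14), -1), Add(Function('x')(Function('L')(-5, -1)), -5)) = Mul(Pow(Add(-7, -14), -1), Add(1, -5)) = Mul(Pow(-21, -1), -4) = Mul(Rational(-1, 21), -4) = Rational(4, 21)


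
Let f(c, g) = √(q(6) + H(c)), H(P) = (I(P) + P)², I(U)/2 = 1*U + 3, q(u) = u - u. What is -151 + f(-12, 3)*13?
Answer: 239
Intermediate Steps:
q(u) = 0
I(U) = 6 + 2*U (I(U) = 2*(1*U + 3) = 2*(U + 3) = 2*(3 + U) = 6 + 2*U)
H(P) = (6 + 3*P)² (H(P) = ((6 + 2*P) + P)² = (6 + 3*P)²)
f(c, g) = 3*√((2 + c)²) (f(c, g) = √(0 + 9*(2 + c)²) = √(9*(2 + c)²) = 3*√((2 + c)²))
-151 + f(-12, 3)*13 = -151 + (3*√((2 - 12)²))*13 = -151 + (3*√((-10)²))*13 = -151 + (3*√100)*13 = -151 + (3*10)*13 = -151 + 30*13 = -151 + 390 = 239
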